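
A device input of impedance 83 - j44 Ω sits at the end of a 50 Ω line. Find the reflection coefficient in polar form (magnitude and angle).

Γ ≈ 0.393 ∠ -34.8°

Γ = (Z_L − Z_0)/(Z_L + Z_0) = (33 − j44)/(133 − j44)
|Γ| = 55/140 = 0.393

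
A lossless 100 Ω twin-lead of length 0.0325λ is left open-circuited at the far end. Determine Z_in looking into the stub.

βl = 2π × 0.0325 = 11.7°
tan(βl) = 0.207
For an open-circuited stub, Z_in = −jZ_0·cot(βl) = −jZ_0/tan(βl)

Z_in ≈ −j483 Ω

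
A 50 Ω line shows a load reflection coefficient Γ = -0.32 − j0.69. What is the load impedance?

Z_L ≈ 9.5 − j31.1 Ω

Z_L = Z_0·(1 + Γ)/(1 − Γ) = 50·(0.68 − j0.69)/(1.32 + j0.69)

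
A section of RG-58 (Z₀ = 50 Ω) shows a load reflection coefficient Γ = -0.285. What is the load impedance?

Z_L ≈ 27.8 Ω

Z_L = Z_0·(1 + Γ)/(1 − Γ) = 50·(0.715)/(1.28)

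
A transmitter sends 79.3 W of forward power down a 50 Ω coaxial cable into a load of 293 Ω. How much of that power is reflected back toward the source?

P_reflected ≈ 39.8 W

Γ = (293 − 50)/(293 + 50) = 0.708
|Γ|² = 0.502
P_refl = |Γ|²·P_inc = 39.8 W, P_del = (1 − |Γ|²)·P_inc = 39.5 W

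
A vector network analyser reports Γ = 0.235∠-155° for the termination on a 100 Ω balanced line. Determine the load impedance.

Z_L ≈ 63.8 − j13.4 Ω

Z_L = Z_0·(1 + Γ)/(1 − Γ) = 100·(0.787 − j0.0993)/(1.21 + j0.0993)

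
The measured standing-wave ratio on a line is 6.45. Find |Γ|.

|Γ| ≈ 0.732

|Γ| = (S − 1)/(S + 1) = (6.45 − 1)/(6.45 + 1) = 5.45/7.45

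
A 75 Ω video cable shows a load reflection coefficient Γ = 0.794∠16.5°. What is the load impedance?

Z_L = Z_0·(1 + Γ)/(1 − Γ) = 75·(1.76 + j0.226)/(0.239 − j0.226)

Z_L ≈ 257 + j314 Ω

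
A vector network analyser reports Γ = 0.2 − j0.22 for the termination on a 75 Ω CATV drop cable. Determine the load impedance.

Z_L = Z_0·(1 + Γ)/(1 − Γ) = 75·(1.2 − j0.22)/(0.8 + j0.22)

Z_L ≈ 99.3 − j47.9 Ω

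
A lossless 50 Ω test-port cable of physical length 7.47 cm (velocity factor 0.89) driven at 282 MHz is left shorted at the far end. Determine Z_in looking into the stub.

Z_in ≈ +j27 Ω

λ = v/f = 0.89·c / 282 MHz = 0.947 m
βl = 2π·l/λ = 2π × 0.0789 = 28.4°
tan(βl) = 0.541
For a shorted stub, Z_in = jZ_0·tan(βl)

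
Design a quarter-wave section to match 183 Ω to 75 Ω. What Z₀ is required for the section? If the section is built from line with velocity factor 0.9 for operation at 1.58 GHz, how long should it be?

Z_qwt ≈ 117 Ω; length ≈ 4.27 cm

Z_qwt = √(Z_0·R_L) = √(75 × 183) = √13720
λ = 0.9·c/f = 0.171 m, so l = λ/4 = 0.0427 m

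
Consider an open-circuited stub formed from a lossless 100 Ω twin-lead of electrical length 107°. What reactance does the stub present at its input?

tan(βl) = -3.27
For an open-circuited stub, Z_in = −jZ_0·cot(βl) = −jZ_0/tan(βl)

X_in ≈ 30.6 Ω (inductive)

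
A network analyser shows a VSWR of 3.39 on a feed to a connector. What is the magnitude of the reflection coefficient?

|Γ| ≈ 0.544

|Γ| = (S − 1)/(S + 1) = (3.39 − 1)/(3.39 + 1) = 2.39/4.39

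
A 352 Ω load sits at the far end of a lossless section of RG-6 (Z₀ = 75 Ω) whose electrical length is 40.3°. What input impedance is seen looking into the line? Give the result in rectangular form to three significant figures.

tan(βl) = tan(40.3°) = 0.848
Z_in = Z_0·(Z_L + jZ_0·tanβl)/(Z_0 + jZ_L·tanβl)
     = 75·(352 + j63.6)/(75 + j299)

Z_in ≈ 35.9 − j79.4 Ω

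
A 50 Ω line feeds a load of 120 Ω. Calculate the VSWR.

For a purely resistive load, VSWR = R_L/Z_0 or Z_0/R_L (whichever > 1) = 120/50

VSWR ≈ 2.4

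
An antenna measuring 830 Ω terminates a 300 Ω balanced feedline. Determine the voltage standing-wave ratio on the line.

VSWR ≈ 2.77

For a purely resistive load, VSWR = R_L/Z_0 or Z_0/R_L (whichever > 1) = 830/300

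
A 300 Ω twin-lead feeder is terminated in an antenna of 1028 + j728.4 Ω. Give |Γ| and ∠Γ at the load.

Γ = (Z_L − Z_0)/(Z_L + Z_0) = (728 + j728.4)/(1328 + j728.4)
|Γ| = 1030/1510 = 0.68

Γ ≈ 0.68 ∠ 16.3°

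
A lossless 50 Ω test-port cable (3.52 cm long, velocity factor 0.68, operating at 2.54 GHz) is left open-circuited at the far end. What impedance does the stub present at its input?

Z_in ≈ +j122 Ω

λ = v/f = 0.68·c / 2.54 GHz = 0.0803 m
βl = 2π·l/λ = 2π × 0.438 = 158°
tan(βl) = -0.409
For an open-circuited stub, Z_in = −jZ_0·cot(βl) = −jZ_0/tan(βl)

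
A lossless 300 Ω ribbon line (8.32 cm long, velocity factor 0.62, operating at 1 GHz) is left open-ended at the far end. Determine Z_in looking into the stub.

λ = v/f = 0.62·c / 1 GHz = 0.186 m
βl = 2π·l/λ = 2π × 0.447 = 161°
tan(βl) = -0.344
For an open-ended stub, Z_in = −jZ_0·cot(βl) = −jZ_0/tan(βl)

Z_in ≈ +j873 Ω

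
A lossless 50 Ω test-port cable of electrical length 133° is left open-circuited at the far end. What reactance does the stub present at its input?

X_in ≈ 46.6 Ω (inductive)

tan(βl) = -1.07
For an open-circuited stub, Z_in = −jZ_0·cot(βl) = −jZ_0/tan(βl)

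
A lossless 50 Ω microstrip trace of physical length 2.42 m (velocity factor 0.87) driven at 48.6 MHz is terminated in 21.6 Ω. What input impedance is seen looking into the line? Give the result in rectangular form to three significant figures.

Z_in ≈ 23.4 − j12.8 Ω

λ = v/f = 0.87·c / 48.6 MHz = 5.37 m
βl = 2π·l/λ = 2π × 0.451 = 162°
tan(βl) = tan(162°) = -0.321
Z_in = Z_0·(Z_L + jZ_0·tanβl)/(Z_0 + jZ_L·tanβl)
     = 50·(21.6 − j16)/(50 − j6.93)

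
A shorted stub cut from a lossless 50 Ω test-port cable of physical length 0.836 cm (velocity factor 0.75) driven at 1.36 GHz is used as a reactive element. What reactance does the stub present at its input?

λ = v/f = 0.75·c / 1.36 GHz = 0.165 m
βl = 2π·l/λ = 2π × 0.0505 = 18.2°
tan(βl) = 0.329
For a shorted stub, Z_in = jZ_0·tan(βl)

X_in ≈ 16.4 Ω (inductive)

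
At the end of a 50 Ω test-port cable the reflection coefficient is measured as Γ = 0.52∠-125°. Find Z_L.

Z_L = Z_0·(1 + Γ)/(1 − Γ) = 50·(0.702 − j0.426)/(1.3 + j0.426)

Z_L ≈ 19.5 − j22.8 Ω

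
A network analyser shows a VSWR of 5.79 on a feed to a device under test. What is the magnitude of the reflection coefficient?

|Γ| = (S − 1)/(S + 1) = (5.79 − 1)/(5.79 + 1) = 4.79/6.79

|Γ| ≈ 0.705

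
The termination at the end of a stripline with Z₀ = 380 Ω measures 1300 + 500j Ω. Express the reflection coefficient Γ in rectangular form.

Γ ≈ 0.584 + j0.124

Γ = (Z_L − Z_0)/(Z_L + Z_0) = (920 + j500)/(1680 + j500)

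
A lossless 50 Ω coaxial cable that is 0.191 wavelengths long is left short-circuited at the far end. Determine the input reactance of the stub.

βl = 2π × 0.191 = 68.8°
tan(βl) = 2.57
For a short-circuited stub, Z_in = jZ_0·tan(βl)

X_in ≈ 129 Ω (inductive)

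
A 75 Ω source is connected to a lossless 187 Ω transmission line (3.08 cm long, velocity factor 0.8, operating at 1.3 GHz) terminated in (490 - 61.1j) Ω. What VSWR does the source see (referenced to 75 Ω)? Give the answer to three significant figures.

λ = v/f = 0.8·c / 1.3 GHz = 0.185 m
βl = 2π·l/λ = 2π × 0.167 = 60.1°
tan(βl) = 1.74
Z_in = Z_0·(Z_L + jZ_0·tanβl)/(Z_0 + jZ_L·tanβl) = 85 − j78.4 Ω
Γ_s = (Z_in − Z_s)/(Z_in + Z_s) = (9.96 − j78.4)/(160 − j78.4), |Γ_s| = 0.444
VSWR = (1 + |Γ_s|)/(1 − |Γ_s|)

VSWR ≈ 2.6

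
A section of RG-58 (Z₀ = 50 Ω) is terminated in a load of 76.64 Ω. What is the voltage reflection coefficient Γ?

Γ = (Z_L − Z_0)/(Z_L + Z_0) = (76.64 − 50)/(76.64 + 50) = 26.64/126.6

Γ = 0.21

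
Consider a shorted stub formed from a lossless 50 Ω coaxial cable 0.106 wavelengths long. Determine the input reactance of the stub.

X_in ≈ 39.3 Ω (inductive)

βl = 2π × 0.106 = 38.2°
tan(βl) = 0.786
For a shorted stub, Z_in = jZ_0·tan(βl)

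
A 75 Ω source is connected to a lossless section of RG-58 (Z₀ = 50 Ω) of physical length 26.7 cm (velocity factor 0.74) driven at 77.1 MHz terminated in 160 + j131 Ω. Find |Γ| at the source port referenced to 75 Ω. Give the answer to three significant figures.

λ = v/f = 0.74·c / 77.1 MHz = 2.88 m
βl = 2π·l/λ = 2π × 0.0927 = 33.4°
tan(βl) = 0.659
Z_in = Z_0·(Z_L + jZ_0·tanβl)/(Z_0 + jZ_L·tanβl) = 46.1 − j91.8 Ω
Γ_s = (Z_in − Z_s)/(Z_in + Z_s) = (-28.9 − j91.8)/(121 − j91.8), |Γ_s| = 0.633

|Γ| ≈ 0.633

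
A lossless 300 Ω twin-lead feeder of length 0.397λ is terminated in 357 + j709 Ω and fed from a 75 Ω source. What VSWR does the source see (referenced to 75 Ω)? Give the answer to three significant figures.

βl = 2π × 0.397 = 143°
tan(βl) = -0.756
Z_in = Z_0·(Z_L + jZ_0·tanβl)/(Z_0 + jZ_L·tanβl) = 65.4 + j194 Ω
Γ_s = (Z_in − Z_s)/(Z_in + Z_s) = (-9.56 + j194)/(140 + j194), |Γ_s| = 0.811
VSWR = (1 + |Γ_s|)/(1 − |Γ_s|)

VSWR ≈ 9.6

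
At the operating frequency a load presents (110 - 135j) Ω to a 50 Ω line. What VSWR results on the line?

Γ = (Z_L − Z_0)/(Z_L + Z_0) = (60 − j135)/(160 − j135)
|Γ| = 148/209 = 0.706
VSWR = (1 + |Γ|)/(1 − |Γ|) = 1.71/0.294

VSWR ≈ 5.8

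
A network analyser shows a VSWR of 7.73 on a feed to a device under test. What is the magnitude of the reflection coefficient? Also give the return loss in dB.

|Γ| = (S − 1)/(S + 1) = (7.73 − 1)/(7.73 + 1) = 6.73/8.73
RL = −20·log₁₀|Γ| = −20·log₁₀(0.771)

|Γ| ≈ 0.771; return loss ≈ 2.26 dB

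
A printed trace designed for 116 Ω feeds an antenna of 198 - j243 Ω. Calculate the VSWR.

VSWR ≈ 4.65

Γ = (Z_L − Z_0)/(Z_L + Z_0) = (82 − j243)/(314 − j243)
|Γ| = 256/397 = 0.646
VSWR = (1 + |Γ|)/(1 − |Γ|) = 1.65/0.354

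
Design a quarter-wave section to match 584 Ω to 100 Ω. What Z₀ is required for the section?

Z_qwt = √(Z_0·R_L) = √(100 × 584) = √58400

Z_qwt ≈ 242 Ω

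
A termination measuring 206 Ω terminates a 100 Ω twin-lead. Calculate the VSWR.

VSWR ≈ 2.06

Γ = (206 − 100)/(206 + 100) = 0.346
VSWR = (1 + 0.346)/(1 − 0.346)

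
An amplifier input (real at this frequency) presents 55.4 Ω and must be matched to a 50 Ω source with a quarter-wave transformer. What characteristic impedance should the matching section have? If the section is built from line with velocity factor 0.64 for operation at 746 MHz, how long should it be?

Z_qwt = √(Z_0·R_L) = √(50 × 55.4) = √2770
λ = 0.64·c/f = 0.257 m, so l = λ/4 = 0.0643 m

Z_qwt ≈ 52.6 Ω; length ≈ 6.43 cm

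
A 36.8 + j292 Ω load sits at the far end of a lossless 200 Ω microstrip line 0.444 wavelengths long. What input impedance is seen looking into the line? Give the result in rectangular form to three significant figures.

βl = 2π × 0.444 = 160°
tan(βl) = tan(160°) = -0.367
Z_in = Z_0·(Z_L + jZ_0·tanβl)/(Z_0 + jZ_L·tanβl)
     = 200·(36.8 + j219)/(307 − j13.5)

Z_in ≈ 17.7 + j143 Ω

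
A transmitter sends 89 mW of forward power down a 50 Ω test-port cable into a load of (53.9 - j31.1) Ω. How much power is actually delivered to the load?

P_delivered ≈ 81.6 mW

|Γ| = |(3.9 − j31.1)/(103.9 − j31.1)| = 0.289
|Γ|² = 0.0835
P_refl = |Γ|²·P_inc = 7.43 mW, P_del = (1 − |Γ|²)·P_inc = 81.6 mW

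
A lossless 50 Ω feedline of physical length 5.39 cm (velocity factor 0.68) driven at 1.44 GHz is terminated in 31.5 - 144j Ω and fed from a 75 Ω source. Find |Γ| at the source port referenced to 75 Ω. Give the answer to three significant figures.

λ = v/f = 0.68·c / 1.44 GHz = 0.142 m
βl = 2π·l/λ = 2π × 0.38 = 137°
tan(βl) = -0.934
Z_in = Z_0·(Z_L + jZ_0·tanβl)/(Z_0 + jZ_L·tanβl) = 18.4 + j107 Ω
Γ_s = (Z_in − Z_s)/(Z_in + Z_s) = (-56.6 + j107)/(93.4 + j107), |Γ_s| = 0.851

|Γ| ≈ 0.851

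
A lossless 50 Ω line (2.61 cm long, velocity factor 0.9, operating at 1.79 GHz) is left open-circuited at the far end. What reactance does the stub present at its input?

X_in ≈ -26.3 Ω (capacitive)

λ = v/f = 0.9·c / 1.79 GHz = 0.151 m
βl = 2π·l/λ = 2π × 0.173 = 62.3°
tan(βl) = 1.9
For an open-circuited stub, Z_in = −jZ_0·cot(βl) = −jZ_0/tan(βl)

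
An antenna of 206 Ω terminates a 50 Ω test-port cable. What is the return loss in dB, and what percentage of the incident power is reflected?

Γ = (206 − 50)/(206 + 50) = 0.609
RL = −20·log₁₀(0.609) = 4.3 dB
P_refl/P_inc = |Γ|² = 0.371

RL ≈ 4.3 dB; 37.1% of incident power reflected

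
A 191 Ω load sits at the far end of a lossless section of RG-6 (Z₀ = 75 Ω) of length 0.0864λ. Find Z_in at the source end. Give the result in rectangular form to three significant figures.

βl = 2π × 0.0864 = 31.1°
tan(βl) = tan(31.1°) = 0.603
Z_in = Z_0·(Z_L + jZ_0·tanβl)/(Z_0 + jZ_L·tanβl)
     = 75·(191 + j45.3)/(75 + j115)

Z_in ≈ 77.5 − j73.9 Ω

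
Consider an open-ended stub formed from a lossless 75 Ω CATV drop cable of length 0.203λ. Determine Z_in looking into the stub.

Z_in ≈ −j22.8 Ω

βl = 2π × 0.203 = 73.1°
tan(βl) = 3.29
For an open-ended stub, Z_in = −jZ_0·cot(βl) = −jZ_0/tan(βl)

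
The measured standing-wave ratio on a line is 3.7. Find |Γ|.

|Γ| ≈ 0.574

|Γ| = (S − 1)/(S + 1) = (3.7 − 1)/(3.7 + 1) = 2.7/4.7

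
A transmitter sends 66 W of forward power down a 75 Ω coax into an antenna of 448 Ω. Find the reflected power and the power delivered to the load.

P_reflected ≈ 33.6 W; P_delivered ≈ 32.4 W

Γ = (448 − 75)/(448 + 75) = 0.713
|Γ|² = 0.509
P_refl = |Γ|²·P_inc = 33.6 W, P_del = (1 − |Γ|²)·P_inc = 32.4 W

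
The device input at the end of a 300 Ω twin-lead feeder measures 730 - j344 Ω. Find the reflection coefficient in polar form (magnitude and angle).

Γ = (Z_L − Z_0)/(Z_L + Z_0) = (430 − j344)/(1030 − j344)
|Γ| = 551/1090 = 0.507

Γ ≈ 0.507 ∠ -20.2°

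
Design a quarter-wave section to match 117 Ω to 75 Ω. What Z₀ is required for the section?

Z_qwt ≈ 93.7 Ω

Z_qwt = √(Z_0·R_L) = √(75 × 117) = √8775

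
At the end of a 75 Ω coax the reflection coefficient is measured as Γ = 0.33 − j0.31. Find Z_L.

Z_L ≈ 109 − j85.3 Ω

Z_L = Z_0·(1 + Γ)/(1 − Γ) = 75·(1.33 − j0.31)/(0.67 + j0.31)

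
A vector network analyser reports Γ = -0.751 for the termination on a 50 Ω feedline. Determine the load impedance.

Z_L = Z_0·(1 + Γ)/(1 − Γ) = 50·(0.249)/(1.75)

Z_L ≈ 7.11 Ω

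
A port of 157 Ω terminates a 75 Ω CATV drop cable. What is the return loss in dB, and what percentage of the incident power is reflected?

RL ≈ 9.03 dB; 12.5% of incident power reflected

Γ = (157 − 75)/(157 + 75) = 0.353
RL = −20·log₁₀(0.353) = 9.03 dB
P_refl/P_inc = |Γ|² = 0.125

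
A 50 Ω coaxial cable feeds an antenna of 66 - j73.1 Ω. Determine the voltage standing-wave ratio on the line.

Γ = (Z_L − Z_0)/(Z_L + Z_0) = (16 − j73.1)/(116 − j73.1)
|Γ| = 74.8/137 = 0.546
VSWR = (1 + |Γ|)/(1 − |Γ|) = 1.55/0.454

VSWR ≈ 3.4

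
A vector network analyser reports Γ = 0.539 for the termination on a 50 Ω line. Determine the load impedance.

Z_L = Z_0·(1 + Γ)/(1 − Γ) = 50·(1.54)/(0.461)

Z_L ≈ 167 Ω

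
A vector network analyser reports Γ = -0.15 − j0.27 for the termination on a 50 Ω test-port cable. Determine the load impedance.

Z_L = Z_0·(1 + Γ)/(1 − Γ) = 50·(0.85 − j0.27)/(1.15 + j0.27)

Z_L ≈ 32.4 − j19.3 Ω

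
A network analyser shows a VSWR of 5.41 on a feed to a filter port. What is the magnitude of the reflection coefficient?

|Γ| ≈ 0.688

|Γ| = (S − 1)/(S + 1) = (5.41 − 1)/(5.41 + 1) = 4.41/6.41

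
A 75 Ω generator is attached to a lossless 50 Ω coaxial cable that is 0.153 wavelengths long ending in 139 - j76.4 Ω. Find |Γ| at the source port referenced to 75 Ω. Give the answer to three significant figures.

|Γ| ≈ 0.667

βl = 2π × 0.153 = 55.1°
tan(βl) = 1.43
Z_in = Z_0·(Z_L + jZ_0·tanβl)/(Z_0 + jZ_L·tanβl) = 16.3 − j21.9 Ω
Γ_s = (Z_in − Z_s)/(Z_in + Z_s) = (-58.7 − j21.9)/(91.3 − j21.9), |Γ_s| = 0.667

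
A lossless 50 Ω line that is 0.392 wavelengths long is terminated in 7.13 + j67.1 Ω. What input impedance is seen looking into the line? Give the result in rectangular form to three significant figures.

Z_in ≈ 2.71 + j13 Ω

βl = 2π × 0.392 = 141°
tan(βl) = tan(141°) = -0.806
Z_in = Z_0·(Z_L + jZ_0·tanβl)/(Z_0 + jZ_L·tanβl)
     = 50·(7.13 + j26.8)/(104 − j5.75)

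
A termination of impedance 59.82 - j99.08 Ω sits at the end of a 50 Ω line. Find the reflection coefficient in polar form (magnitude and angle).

Γ = (Z_L − Z_0)/(Z_L + Z_0) = (9.82 − j99.08)/(109.8 − j99.08)
|Γ| = 99.6/148 = 0.673

Γ ≈ 0.673 ∠ -42.3°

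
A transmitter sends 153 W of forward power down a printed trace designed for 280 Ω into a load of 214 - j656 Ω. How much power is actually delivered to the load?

P_delivered ≈ 54.4 W

|Γ| = |(-66 − j656)/(494 − j656)| = 0.803
|Γ|² = 0.645
P_refl = |Γ|²·P_inc = 98.6 W, P_del = (1 − |Γ|²)·P_inc = 54.4 W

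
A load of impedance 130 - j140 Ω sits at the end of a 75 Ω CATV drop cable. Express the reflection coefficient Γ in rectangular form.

Γ = (Z_L − Z_0)/(Z_L + Z_0) = (55 − j140)/(205 − j140)

Γ ≈ 0.501 − j0.341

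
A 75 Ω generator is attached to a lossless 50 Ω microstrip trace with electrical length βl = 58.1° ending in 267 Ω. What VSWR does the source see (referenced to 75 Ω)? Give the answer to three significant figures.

tan(βl) = 1.61
Z_in = Z_0·(Z_L + jZ_0·tanβl)/(Z_0 + jZ_L·tanβl) = 12.8 − j29.6 Ω
Γ_s = (Z_in − Z_s)/(Z_in + Z_s) = (-62.2 − j29.6)/(87.8 − j29.6), |Γ_s| = 0.743
VSWR = (1 + |Γ_s|)/(1 − |Γ_s|)

VSWR ≈ 6.79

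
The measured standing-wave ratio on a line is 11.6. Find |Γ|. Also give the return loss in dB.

|Γ| = (S − 1)/(S + 1) = (11.6 − 1)/(11.6 + 1) = 10.6/12.6
RL = −20·log₁₀|Γ| = −20·log₁₀(0.841)

|Γ| ≈ 0.841; return loss ≈ 1.5 dB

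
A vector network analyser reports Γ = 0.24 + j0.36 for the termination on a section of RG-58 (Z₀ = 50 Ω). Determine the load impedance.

Z_L ≈ 57.5 + j50.9 Ω

Z_L = Z_0·(1 + Γ)/(1 − Γ) = 50·(1.24 + j0.36)/(0.76 − j0.36)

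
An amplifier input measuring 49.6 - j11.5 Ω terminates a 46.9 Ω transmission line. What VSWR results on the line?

Γ = (Z_L − Z_0)/(Z_L + Z_0) = (2.7 − j11.5)/(96.5 − j11.5)
|Γ| = 11.8/97.2 = 0.122
VSWR = (1 + |Γ|)/(1 − |Γ|) = 1.12/0.878

VSWR ≈ 1.28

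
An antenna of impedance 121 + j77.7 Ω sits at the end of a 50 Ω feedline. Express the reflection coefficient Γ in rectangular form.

Γ ≈ 0.515 + j0.22

Γ = (Z_L − Z_0)/(Z_L + Z_0) = (71 + j77.7)/(171 + j77.7)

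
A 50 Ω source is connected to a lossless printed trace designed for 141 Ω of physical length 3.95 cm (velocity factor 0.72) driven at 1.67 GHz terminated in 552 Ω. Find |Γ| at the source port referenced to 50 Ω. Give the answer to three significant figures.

λ = v/f = 0.72·c / 1.67 GHz = 0.129 m
βl = 2π·l/λ = 2π × 0.305 = 110°
tan(βl) = -2.76
Z_in = Z_0·(Z_L + jZ_0·tanβl)/(Z_0 + jZ_L·tanβl) = 40.4 + j47.4 Ω
Γ_s = (Z_in − Z_s)/(Z_in + Z_s) = (-9.59 + j47.4)/(90.4 + j47.4), |Γ_s| = 0.474

|Γ| ≈ 0.474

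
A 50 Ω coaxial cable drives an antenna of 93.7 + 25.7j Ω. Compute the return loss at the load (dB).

Γ = (43.7 + j25.7)/(143.7 + j25.7), |Γ| = 0.347
RL = −20·log₁₀|Γ| = −20·log₁₀(0.347)

RL ≈ 9.19 dB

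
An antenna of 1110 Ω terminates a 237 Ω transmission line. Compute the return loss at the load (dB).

Γ = (1110 − 237)/(1110 + 237) = 0.648
RL = −20·log₁₀|Γ| = −20·log₁₀(0.648)

RL ≈ 3.77 dB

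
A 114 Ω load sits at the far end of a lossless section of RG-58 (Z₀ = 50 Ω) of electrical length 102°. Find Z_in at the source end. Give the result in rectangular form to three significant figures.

tan(βl) = tan(102°) = -4.7
Z_in = Z_0·(Z_L + jZ_0·tanβl)/(Z_0 + jZ_L·tanβl)
     = 50·(114 − j235)/(50 − j536)

Z_in ≈ 22.7 + j8.51 Ω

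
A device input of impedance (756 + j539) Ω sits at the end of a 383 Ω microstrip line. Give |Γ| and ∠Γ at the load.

Γ ≈ 0.52 ∠ 30°

Γ = (Z_L − Z_0)/(Z_L + Z_0) = (373 + j539)/(1139 + j539)
|Γ| = 655/1260 = 0.52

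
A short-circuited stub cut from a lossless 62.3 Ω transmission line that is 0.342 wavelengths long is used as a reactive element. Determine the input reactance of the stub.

X_in ≈ -95.5 Ω (capacitive)

βl = 2π × 0.342 = 123°
tan(βl) = -1.53
For a short-circuited stub, Z_in = jZ_0·tan(βl)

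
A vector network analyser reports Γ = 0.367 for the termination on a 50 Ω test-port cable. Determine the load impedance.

Z_L = Z_0·(1 + Γ)/(1 − Γ) = 50·(1.37)/(0.633)

Z_L ≈ 108 Ω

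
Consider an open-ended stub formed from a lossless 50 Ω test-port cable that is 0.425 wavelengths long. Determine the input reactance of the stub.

βl = 2π × 0.425 = 153°
tan(βl) = -0.51
For an open-ended stub, Z_in = −jZ_0·cot(βl) = −jZ_0/tan(βl)

X_in ≈ 98.1 Ω (inductive)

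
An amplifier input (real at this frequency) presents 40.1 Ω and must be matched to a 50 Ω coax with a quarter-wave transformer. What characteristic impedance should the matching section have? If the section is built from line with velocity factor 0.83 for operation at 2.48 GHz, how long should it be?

Z_qwt ≈ 44.8 Ω; length ≈ 2.51 cm

Z_qwt = √(Z_0·R_L) = √(50 × 40.1) = √2005
λ = 0.83·c/f = 0.1 m, so l = λ/4 = 0.0251 m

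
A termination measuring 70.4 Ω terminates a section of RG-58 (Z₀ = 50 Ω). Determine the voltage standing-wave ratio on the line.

VSWR ≈ 1.41

Γ = (70.4 − 50)/(70.4 + 50) = 0.169
VSWR = (1 + 0.169)/(1 − 0.169)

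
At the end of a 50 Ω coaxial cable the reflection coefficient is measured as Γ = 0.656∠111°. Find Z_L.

Z_L ≈ 15 + j32.2 Ω

Z_L = Z_0·(1 + Γ)/(1 − Γ) = 50·(0.765 + j0.612)/(1.24 − j0.612)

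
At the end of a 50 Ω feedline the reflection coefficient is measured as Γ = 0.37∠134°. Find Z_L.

Z_L = Z_0·(1 + Γ)/(1 − Γ) = 50·(0.743 + j0.266)/(1.26 − j0.266)

Z_L ≈ 26.1 + j16.1 Ω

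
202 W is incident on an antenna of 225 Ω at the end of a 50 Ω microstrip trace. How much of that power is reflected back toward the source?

Γ = (225 − 50)/(225 + 50) = 0.636
|Γ|² = 0.405
P_refl = |Γ|²·P_inc = 81.8 W, P_del = (1 − |Γ|²)·P_inc = 120 W

P_reflected ≈ 81.8 W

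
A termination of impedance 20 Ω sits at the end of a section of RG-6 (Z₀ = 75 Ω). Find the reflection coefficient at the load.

Γ = (Z_L − Z_0)/(Z_L + Z_0) = (20 − 75)/(20 + 75) = -55/95

Γ = -0.579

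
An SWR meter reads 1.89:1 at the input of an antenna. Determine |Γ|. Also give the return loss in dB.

|Γ| = (S − 1)/(S + 1) = (1.89 − 1)/(1.89 + 1) = 0.89/2.89
RL = −20·log₁₀|Γ| = −20·log₁₀(0.308)

|Γ| ≈ 0.308; return loss ≈ 10.2 dB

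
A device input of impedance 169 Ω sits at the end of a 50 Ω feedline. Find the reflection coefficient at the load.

Γ = (Z_L − Z_0)/(Z_L + Z_0) = (169 − 50)/(169 + 50) = 119/219

Γ = 0.543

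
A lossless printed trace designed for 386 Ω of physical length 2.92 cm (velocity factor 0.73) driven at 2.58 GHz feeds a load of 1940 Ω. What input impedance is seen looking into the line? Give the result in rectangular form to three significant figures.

λ = v/f = 0.73·c / 2.58 GHz = 0.0849 m
βl = 2π·l/λ = 2π × 0.344 = 124°
tan(βl) = tan(124°) = -1.49
Z_in = Z_0·(Z_L + jZ_0·tanβl)/(Z_0 + jZ_L·tanβl)
     = 386·(1940 − j576)/(386 − j2890)

Z_in ≈ 109 + j244 Ω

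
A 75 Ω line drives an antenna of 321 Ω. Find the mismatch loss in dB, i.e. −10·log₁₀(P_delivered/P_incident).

mismatch loss ≈ 2.12 dB

Γ = (321 − 75)/(321 + 75) = 0.621
|Γ|² = 0.386, so P_del/P_inc = 1 − |Γ|² = 0.614
ML = −10·log₁₀(1 − |Γ|²)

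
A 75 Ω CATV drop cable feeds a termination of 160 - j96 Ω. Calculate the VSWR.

Γ = (Z_L − Z_0)/(Z_L + Z_0) = (85 − j96)/(235 − j96)
|Γ| = 128/254 = 0.505
VSWR = (1 + |Γ|)/(1 − |Γ|) = 1.51/0.495

VSWR ≈ 3.04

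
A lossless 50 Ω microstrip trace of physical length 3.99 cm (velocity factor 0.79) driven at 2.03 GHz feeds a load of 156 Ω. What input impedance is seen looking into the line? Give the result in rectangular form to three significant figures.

Z_in ≈ 21.9 + j28 Ω

λ = v/f = 0.79·c / 2.03 GHz = 0.117 m
βl = 2π·l/λ = 2π × 0.342 = 123°
tan(βl) = tan(123°) = -1.54
Z_in = Z_0·(Z_L + jZ_0·tanβl)/(Z_0 + jZ_L·tanβl)
     = 50·(156 − j76.9)/(50 − j240)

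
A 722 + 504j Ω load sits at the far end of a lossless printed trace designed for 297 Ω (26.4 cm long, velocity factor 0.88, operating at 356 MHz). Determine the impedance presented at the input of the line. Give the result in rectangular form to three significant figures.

λ = v/f = 0.88·c / 356 MHz = 0.742 m
βl = 2π·l/λ = 2π × 0.356 = 128°
tan(βl) = tan(128°) = -1.27
Z_in = Z_0·(Z_L + jZ_0·tanβl)/(Z_0 + jZ_L·tanβl)
     = 297·(722 + j126)/(938 − j919)

Z_in ≈ 96.7 + j135 Ω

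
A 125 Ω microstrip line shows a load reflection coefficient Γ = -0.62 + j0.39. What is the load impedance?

Z_L = Z_0·(1 + Γ)/(1 − Γ) = 125·(0.38 + j0.39)/(1.62 − j0.39)

Z_L ≈ 20.9 + j35.1 Ω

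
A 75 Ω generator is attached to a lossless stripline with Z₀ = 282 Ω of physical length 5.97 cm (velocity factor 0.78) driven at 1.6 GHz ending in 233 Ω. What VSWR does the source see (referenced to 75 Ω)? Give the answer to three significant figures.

VSWR ≈ 3.55

λ = v/f = 0.78·c / 1.6 GHz = 0.146 m
βl = 2π·l/λ = 2π × 0.408 = 147°
tan(βl) = -0.651
Z_in = Z_0·(Z_L + jZ_0·tanβl)/(Z_0 + jZ_L·tanβl) = 257 − j45.2 Ω
Γ_s = (Z_in − Z_s)/(Z_in + Z_s) = (182 − j45.2)/(332 − j45.2), |Γ_s| = 0.56
VSWR = (1 + |Γ_s|)/(1 − |Γ_s|)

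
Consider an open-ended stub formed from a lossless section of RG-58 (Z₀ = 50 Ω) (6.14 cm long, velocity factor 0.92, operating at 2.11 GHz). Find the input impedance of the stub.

Z_in ≈ +j257 Ω

λ = v/f = 0.92·c / 2.11 GHz = 0.131 m
βl = 2π·l/λ = 2π × 0.469 = 169°
tan(βl) = -0.195
For an open-ended stub, Z_in = −jZ_0·cot(βl) = −jZ_0/tan(βl)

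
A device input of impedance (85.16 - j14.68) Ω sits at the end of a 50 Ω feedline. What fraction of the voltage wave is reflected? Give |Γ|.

|Γ| ≈ 0.28

Γ = (Z_L − Z_0)/(Z_L + Z_0) = (35.16 − j14.68)/(135.2 − j14.68)
|Γ| = 38.1/136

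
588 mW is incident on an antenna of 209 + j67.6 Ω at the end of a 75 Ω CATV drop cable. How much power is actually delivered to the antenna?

|Γ| = |(134 + j67.6)/(284 + j67.6)| = 0.514
|Γ|² = 0.264
P_refl = |Γ|²·P_inc = 155 mW, P_del = (1 − |Γ|²)·P_inc = 433 mW

P_delivered ≈ 433 mW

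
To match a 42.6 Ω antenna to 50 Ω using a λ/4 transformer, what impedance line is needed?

Z_qwt = √(Z_0·R_L) = √(50 × 42.6) = √2130

Z_qwt ≈ 46.2 Ω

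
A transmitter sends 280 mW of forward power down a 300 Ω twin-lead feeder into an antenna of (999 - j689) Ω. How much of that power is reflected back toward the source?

|Γ| = |(699 − j689)/(1299 − j689)| = 0.667
|Γ|² = 0.446
P_refl = |Γ|²·P_inc = 125 mW, P_del = (1 − |Γ|²)·P_inc = 155 mW

P_reflected ≈ 125 mW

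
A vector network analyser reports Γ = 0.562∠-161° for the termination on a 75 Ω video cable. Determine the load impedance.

Z_L ≈ 21.6 − j11.5 Ω

Z_L = Z_0·(1 + Γ)/(1 − Γ) = 75·(0.469 − j0.183)/(1.53 + j0.183)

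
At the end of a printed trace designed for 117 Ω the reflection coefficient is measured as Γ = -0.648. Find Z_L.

Z_L = Z_0·(1 + Γ)/(1 − Γ) = 117·(0.352)/(1.65)

Z_L ≈ 25 Ω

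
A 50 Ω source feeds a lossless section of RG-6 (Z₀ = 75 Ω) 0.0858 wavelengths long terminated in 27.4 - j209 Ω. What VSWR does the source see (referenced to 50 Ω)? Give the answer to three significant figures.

βl = 2π × 0.0858 = 30.9°
tan(βl) = 0.598
Z_in = Z_0·(Z_L + jZ_0·tanβl)/(Z_0 + jZ_L·tanβl) = 5.2 − j62 Ω
Γ_s = (Z_in − Z_s)/(Z_in + Z_s) = (-44.8 − j62)/(55.2 − j62), |Γ_s| = 0.921
VSWR = (1 + |Γ_s|)/(1 − |Γ_s|)

VSWR ≈ 24.5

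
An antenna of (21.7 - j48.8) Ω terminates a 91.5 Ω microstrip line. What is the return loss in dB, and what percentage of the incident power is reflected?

Γ = (-69.8 − j48.8)/(113.2 − j48.8), |Γ| = 0.691
RL = −20·log₁₀(0.691) = 3.21 dB
P_refl/P_inc = |Γ|² = 0.477

RL ≈ 3.21 dB; 47.7% of incident power reflected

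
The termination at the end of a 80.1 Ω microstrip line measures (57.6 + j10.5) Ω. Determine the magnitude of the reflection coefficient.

|Γ| ≈ 0.18

Γ = (Z_L − Z_0)/(Z_L + Z_0) = (-22.5 + j10.5)/(137.7 + j10.5)
|Γ| = 24.8/138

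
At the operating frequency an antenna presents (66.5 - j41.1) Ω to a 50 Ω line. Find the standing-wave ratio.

VSWR ≈ 2.12

Γ = (Z_L − Z_0)/(Z_L + Z_0) = (16.5 − j41.1)/(116.5 − j41.1)
|Γ| = 44.3/124 = 0.359
VSWR = (1 + |Γ|)/(1 − |Γ|) = 1.36/0.641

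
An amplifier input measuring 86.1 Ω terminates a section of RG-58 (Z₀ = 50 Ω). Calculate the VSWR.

VSWR ≈ 1.72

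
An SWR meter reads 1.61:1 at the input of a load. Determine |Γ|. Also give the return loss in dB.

|Γ| ≈ 0.234; return loss ≈ 12.6 dB

|Γ| = (S − 1)/(S + 1) = (1.61 − 1)/(1.61 + 1) = 0.61/2.61
RL = −20·log₁₀|Γ| = −20·log₁₀(0.234)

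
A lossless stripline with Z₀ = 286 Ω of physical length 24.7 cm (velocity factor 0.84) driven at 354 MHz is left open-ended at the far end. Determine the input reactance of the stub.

X_in ≈ 200 Ω (inductive)

λ = v/f = 0.84·c / 354 MHz = 0.712 m
βl = 2π·l/λ = 2π × 0.347 = 125°
tan(βl) = -1.43
For an open-ended stub, Z_in = −jZ_0·cot(βl) = −jZ_0/tan(βl)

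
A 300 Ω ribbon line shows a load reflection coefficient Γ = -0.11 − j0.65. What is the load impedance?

Z_L ≈ 103 − j236 Ω

Z_L = Z_0·(1 + Γ)/(1 − Γ) = 300·(0.89 − j0.65)/(1.11 + j0.65)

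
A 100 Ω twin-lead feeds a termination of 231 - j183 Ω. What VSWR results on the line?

Γ = (Z_L − Z_0)/(Z_L + Z_0) = (131 − j183)/(331 − j183)
|Γ| = 225/378 = 0.595
VSWR = (1 + |Γ|)/(1 − |Γ|) = 1.6/0.405

VSWR ≈ 3.94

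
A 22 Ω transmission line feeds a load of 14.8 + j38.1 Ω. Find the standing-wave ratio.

Γ = (Z_L − Z_0)/(Z_L + Z_0) = (-7.2 + j38.1)/(36.8 + j38.1)
|Γ| = 38.8/53 = 0.732
VSWR = (1 + |Γ|)/(1 − |Γ|) = 1.73/0.268

VSWR ≈ 6.46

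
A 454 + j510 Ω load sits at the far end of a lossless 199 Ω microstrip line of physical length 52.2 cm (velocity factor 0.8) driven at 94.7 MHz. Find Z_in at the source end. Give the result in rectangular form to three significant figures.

λ = v/f = 0.8·c / 94.7 MHz = 2.53 m
βl = 2π·l/λ = 2π × 0.206 = 74.2°
tan(βl) = tan(74.2°) = 3.52
Z_in = Z_0·(Z_L + jZ_0·tanβl)/(Z_0 + jZ_L·tanβl)
     = 199·(454 + j1210)/(-1600 + j1600)

Z_in ≈ 47.2 − j104 Ω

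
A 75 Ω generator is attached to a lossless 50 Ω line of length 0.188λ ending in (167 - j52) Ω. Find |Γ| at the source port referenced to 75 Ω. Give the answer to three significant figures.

βl = 2π × 0.188 = 67.7°
tan(βl) = 2.44
Z_in = Z_0·(Z_L + jZ_0·tanβl)/(Z_0 + jZ_L·tanβl) = 14.7 − j14.1 Ω
Γ_s = (Z_in − Z_s)/(Z_in + Z_s) = (-60.3 − j14.1)/(89.7 − j14.1), |Γ_s| = 0.682

|Γ| ≈ 0.682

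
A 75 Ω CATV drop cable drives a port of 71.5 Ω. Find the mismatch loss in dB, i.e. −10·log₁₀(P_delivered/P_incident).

mismatch loss ≈ 0.00248 dB

Γ = (71.5 − 75)/(71.5 + 75) = -0.0239
|Γ|² = 0.000571, so P_del/P_inc = 1 − |Γ|² = 0.999
ML = −10·log₁₀(1 − |Γ|²)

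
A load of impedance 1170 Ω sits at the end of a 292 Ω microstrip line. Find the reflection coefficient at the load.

Γ = 0.601

Γ = (Z_L − Z_0)/(Z_L + Z_0) = (1170 − 292)/(1170 + 292) = 878/1462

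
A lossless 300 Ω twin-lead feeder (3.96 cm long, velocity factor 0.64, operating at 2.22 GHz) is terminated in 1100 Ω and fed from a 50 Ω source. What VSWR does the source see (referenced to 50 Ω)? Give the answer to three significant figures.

VSWR ≈ 20.6

λ = v/f = 0.64·c / 2.22 GHz = 0.0865 m
βl = 2π·l/λ = 2π × 0.458 = 165°
tan(βl) = -0.271
Z_in = Z_0·(Z_L + jZ_0·tanβl)/(Z_0 + jZ_L·tanβl) = 594 + j509 Ω
Γ_s = (Z_in − Z_s)/(Z_in + Z_s) = (544 + j509)/(644 + j509), |Γ_s| = 0.908
VSWR = (1 + |Γ_s|)/(1 − |Γ_s|)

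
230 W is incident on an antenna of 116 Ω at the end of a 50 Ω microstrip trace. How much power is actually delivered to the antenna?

P_delivered ≈ 194 W

Γ = (116 − 50)/(116 + 50) = 0.398
|Γ|² = 0.158
P_refl = |Γ|²·P_inc = 36.4 W, P_del = (1 − |Γ|²)·P_inc = 194 W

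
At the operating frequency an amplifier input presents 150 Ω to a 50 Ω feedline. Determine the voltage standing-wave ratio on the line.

VSWR ≈ 3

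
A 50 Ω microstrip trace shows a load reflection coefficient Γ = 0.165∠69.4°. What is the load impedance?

Z_L ≈ 53.4 + j17 Ω

Z_L = Z_0·(1 + Γ)/(1 − Γ) = 50·(1.06 + j0.154)/(0.942 − j0.154)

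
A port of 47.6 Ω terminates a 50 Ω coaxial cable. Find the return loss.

RL ≈ 32.2 dB

Γ = (47.6 − 50)/(47.6 + 50) = -0.0246
RL = −20·log₁₀|Γ| = −20·log₁₀(0.0246)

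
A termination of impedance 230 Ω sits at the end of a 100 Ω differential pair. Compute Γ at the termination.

Γ = 0.394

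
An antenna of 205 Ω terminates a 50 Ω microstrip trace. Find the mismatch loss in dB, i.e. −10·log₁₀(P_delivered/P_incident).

Γ = (205 − 50)/(205 + 50) = 0.608
|Γ|² = 0.369, so P_del/P_inc = 1 − |Γ|² = 0.631
ML = −10·log₁₀(1 − |Γ|²)

mismatch loss ≈ 2 dB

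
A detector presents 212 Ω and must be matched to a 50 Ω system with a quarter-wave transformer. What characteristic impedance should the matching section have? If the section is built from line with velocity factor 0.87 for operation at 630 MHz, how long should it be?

Z_qwt ≈ 103 Ω; length ≈ 10.4 cm

Z_qwt = √(Z_0·R_L) = √(50 × 212) = √10600
λ = 0.87·c/f = 0.414 m, so l = λ/4 = 0.104 m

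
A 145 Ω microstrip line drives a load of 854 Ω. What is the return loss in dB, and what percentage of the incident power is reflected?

RL ≈ 2.98 dB; 50.4% of incident power reflected

Γ = (854 − 145)/(854 + 145) = 0.71
RL = −20·log₁₀(0.71) = 2.98 dB
P_refl/P_inc = |Γ|² = 0.504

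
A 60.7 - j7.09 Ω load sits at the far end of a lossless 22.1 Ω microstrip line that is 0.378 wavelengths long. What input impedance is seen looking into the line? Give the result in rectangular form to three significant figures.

βl = 2π × 0.378 = 136°
tan(βl) = tan(136°) = -0.963
Z_in = Z_0·(Z_L + jZ_0·tanβl)/(Z_0 + jZ_L·tanβl)
     = 22.1·(60.7 − j28.4)/(15.3 − j58.5)

Z_in ≈ 15.7 + j18.9 Ω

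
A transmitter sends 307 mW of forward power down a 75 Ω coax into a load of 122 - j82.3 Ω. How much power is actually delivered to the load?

|Γ| = |(47 − j82.3)/(197 − j82.3)| = 0.444
|Γ|² = 0.197
P_refl = |Γ|²·P_inc = 60.5 mW, P_del = (1 − |Γ|²)·P_inc = 247 mW

P_delivered ≈ 247 mW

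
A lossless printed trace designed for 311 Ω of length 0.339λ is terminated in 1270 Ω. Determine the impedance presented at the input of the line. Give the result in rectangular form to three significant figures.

Z_in ≈ 104 + j179 Ω

βl = 2π × 0.339 = 122°
tan(βl) = tan(122°) = -1.6
Z_in = Z_0·(Z_L + jZ_0·tanβl)/(Z_0 + jZ_L·tanβl)
     = 311·(1270 − j497)/(311 − j2030)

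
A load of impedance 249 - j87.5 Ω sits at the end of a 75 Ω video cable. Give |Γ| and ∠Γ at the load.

Γ ≈ 0.58 ∠ -11.6°

Γ = (Z_L − Z_0)/(Z_L + Z_0) = (174 − j87.5)/(324 − j87.5)
|Γ| = 195/336 = 0.58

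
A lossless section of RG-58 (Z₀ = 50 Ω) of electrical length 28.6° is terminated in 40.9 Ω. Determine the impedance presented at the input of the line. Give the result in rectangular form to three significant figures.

tan(βl) = tan(28.6°) = 0.545
Z_in = Z_0·(Z_L + jZ_0·tanβl)/(Z_0 + jZ_L·tanβl)
     = 50·(40.9 + j27.3)/(50 + j22.3)

Z_in ≈ 44.3 + j7.52 Ω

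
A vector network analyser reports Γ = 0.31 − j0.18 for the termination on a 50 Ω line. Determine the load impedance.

Z_L = Z_0·(1 + Γ)/(1 − Γ) = 50·(1.31 − j0.18)/(0.69 + j0.18)

Z_L ≈ 85.7 − j35.4 Ω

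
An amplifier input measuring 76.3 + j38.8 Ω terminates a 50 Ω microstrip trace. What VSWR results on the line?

VSWR ≈ 2.1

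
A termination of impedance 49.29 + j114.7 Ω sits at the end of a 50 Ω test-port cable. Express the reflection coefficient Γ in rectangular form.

Γ = (Z_L − Z_0)/(Z_L + Z_0) = (-0.71 + j114.7)/(99.29 + j114.7)

Γ ≈ 0.569 + j0.498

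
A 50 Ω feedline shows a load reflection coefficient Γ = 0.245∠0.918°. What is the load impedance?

Z_L ≈ 82.4 + j0.689 Ω

Z_L = Z_0·(1 + Γ)/(1 − Γ) = 50·(1.24 + j0.00393)/(0.755 − j0.00393)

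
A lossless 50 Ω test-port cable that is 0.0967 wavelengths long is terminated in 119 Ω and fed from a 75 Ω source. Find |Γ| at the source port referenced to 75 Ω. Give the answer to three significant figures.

|Γ| ≈ 0.397

βl = 2π × 0.0967 = 34.8°
tan(βl) = 0.695
Z_in = Z_0·(Z_L + jZ_0·tanβl)/(Z_0 + jZ_L·tanβl) = 47.2 − j43.4 Ω
Γ_s = (Z_in − Z_s)/(Z_in + Z_s) = (-27.8 − j43.4)/(122 − j43.4), |Γ_s| = 0.397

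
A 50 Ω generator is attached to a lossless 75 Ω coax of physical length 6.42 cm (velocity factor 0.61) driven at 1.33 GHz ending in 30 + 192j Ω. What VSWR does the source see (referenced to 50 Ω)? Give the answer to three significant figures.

λ = v/f = 0.61·c / 1.33 GHz = 0.138 m
βl = 2π·l/λ = 2π × 0.467 = 168°
tan(βl) = -0.213
Z_in = Z_0·(Z_L + jZ_0·tanβl)/(Z_0 + jZ_L·tanβl) = 13.1 + j115 Ω
Γ_s = (Z_in − Z_s)/(Z_in + Z_s) = (-36.9 + j115)/(63.1 + j115), |Γ_s| = 0.92
VSWR = (1 + |Γ_s|)/(1 − |Γ_s|)

VSWR ≈ 24.1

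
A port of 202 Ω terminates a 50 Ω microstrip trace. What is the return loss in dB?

RL ≈ 4.39 dB

Γ = (202 − 50)/(202 + 50) = 0.603
RL = −20·log₁₀|Γ| = −20·log₁₀(0.603)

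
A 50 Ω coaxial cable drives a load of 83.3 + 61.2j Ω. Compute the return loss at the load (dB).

Γ = (33.3 + j61.2)/(133.3 + j61.2), |Γ| = 0.475
RL = −20·log₁₀|Γ| = −20·log₁₀(0.475)

RL ≈ 6.47 dB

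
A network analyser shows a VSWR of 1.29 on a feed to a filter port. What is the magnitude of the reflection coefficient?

|Γ| = (S − 1)/(S + 1) = (1.29 − 1)/(1.29 + 1) = 0.29/2.29

|Γ| ≈ 0.127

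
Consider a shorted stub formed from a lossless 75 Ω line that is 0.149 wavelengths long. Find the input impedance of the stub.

Z_in ≈ +j102 Ω

βl = 2π × 0.149 = 53.6°
tan(βl) = 1.36
For a shorted stub, Z_in = jZ_0·tan(βl)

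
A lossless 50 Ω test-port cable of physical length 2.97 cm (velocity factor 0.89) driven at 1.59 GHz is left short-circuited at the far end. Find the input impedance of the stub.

Z_in ≈ +j101 Ω

λ = v/f = 0.89·c / 1.59 GHz = 0.168 m
βl = 2π·l/λ = 2π × 0.177 = 63.7°
tan(βl) = 2.02
For a short-circuited stub, Z_in = jZ_0·tan(βl)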